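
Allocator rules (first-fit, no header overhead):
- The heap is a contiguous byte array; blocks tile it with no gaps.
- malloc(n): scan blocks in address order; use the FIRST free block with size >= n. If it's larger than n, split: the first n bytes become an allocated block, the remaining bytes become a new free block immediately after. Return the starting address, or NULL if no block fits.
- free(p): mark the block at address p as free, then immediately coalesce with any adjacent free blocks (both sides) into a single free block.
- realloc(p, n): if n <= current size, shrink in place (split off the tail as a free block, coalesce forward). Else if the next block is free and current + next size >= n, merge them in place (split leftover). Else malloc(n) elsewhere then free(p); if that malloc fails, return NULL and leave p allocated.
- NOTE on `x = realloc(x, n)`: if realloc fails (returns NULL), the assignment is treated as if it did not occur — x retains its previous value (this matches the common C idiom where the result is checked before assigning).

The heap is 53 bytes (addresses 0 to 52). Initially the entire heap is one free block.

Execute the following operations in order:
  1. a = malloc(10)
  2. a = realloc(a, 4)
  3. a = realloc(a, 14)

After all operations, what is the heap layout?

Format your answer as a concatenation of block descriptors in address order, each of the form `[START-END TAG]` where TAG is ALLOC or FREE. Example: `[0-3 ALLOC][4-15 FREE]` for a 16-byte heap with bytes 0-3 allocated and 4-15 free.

Answer: [0-13 ALLOC][14-52 FREE]

Derivation:
Op 1: a = malloc(10) -> a = 0; heap: [0-9 ALLOC][10-52 FREE]
Op 2: a = realloc(a, 4) -> a = 0; heap: [0-3 ALLOC][4-52 FREE]
Op 3: a = realloc(a, 14) -> a = 0; heap: [0-13 ALLOC][14-52 FREE]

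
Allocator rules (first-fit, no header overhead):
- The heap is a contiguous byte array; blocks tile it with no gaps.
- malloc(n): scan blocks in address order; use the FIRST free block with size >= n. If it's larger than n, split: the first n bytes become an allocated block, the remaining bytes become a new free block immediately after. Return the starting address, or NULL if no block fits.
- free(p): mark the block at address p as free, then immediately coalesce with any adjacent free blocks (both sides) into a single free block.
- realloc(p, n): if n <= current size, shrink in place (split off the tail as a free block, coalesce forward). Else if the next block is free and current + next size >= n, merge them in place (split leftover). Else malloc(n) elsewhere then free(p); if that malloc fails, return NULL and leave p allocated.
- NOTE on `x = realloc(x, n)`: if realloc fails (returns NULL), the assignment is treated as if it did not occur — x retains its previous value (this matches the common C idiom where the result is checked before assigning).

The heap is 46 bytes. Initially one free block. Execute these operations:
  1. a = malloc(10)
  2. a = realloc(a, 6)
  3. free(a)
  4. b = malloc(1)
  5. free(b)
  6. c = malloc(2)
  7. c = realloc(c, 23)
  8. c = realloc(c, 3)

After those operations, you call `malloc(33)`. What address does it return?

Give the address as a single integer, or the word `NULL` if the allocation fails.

Answer: 3

Derivation:
Op 1: a = malloc(10) -> a = 0; heap: [0-9 ALLOC][10-45 FREE]
Op 2: a = realloc(a, 6) -> a = 0; heap: [0-5 ALLOC][6-45 FREE]
Op 3: free(a) -> (freed a); heap: [0-45 FREE]
Op 4: b = malloc(1) -> b = 0; heap: [0-0 ALLOC][1-45 FREE]
Op 5: free(b) -> (freed b); heap: [0-45 FREE]
Op 6: c = malloc(2) -> c = 0; heap: [0-1 ALLOC][2-45 FREE]
Op 7: c = realloc(c, 23) -> c = 0; heap: [0-22 ALLOC][23-45 FREE]
Op 8: c = realloc(c, 3) -> c = 0; heap: [0-2 ALLOC][3-45 FREE]
malloc(33): first-fit scan over [0-2 ALLOC][3-45 FREE] -> 3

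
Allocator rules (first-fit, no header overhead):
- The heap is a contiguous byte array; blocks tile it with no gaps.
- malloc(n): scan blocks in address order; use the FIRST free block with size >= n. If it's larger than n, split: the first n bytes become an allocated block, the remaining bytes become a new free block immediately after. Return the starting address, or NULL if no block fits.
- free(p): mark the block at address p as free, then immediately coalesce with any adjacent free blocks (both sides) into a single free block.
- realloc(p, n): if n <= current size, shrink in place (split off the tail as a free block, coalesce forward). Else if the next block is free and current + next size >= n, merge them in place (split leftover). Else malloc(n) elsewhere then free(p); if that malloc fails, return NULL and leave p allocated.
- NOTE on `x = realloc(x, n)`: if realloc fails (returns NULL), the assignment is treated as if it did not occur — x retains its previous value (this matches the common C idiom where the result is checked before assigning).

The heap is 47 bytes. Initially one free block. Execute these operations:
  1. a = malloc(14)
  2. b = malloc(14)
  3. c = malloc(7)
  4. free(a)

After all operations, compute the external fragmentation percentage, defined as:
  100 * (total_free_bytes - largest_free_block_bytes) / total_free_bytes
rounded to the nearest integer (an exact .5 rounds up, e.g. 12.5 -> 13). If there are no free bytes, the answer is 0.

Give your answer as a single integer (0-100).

Op 1: a = malloc(14) -> a = 0; heap: [0-13 ALLOC][14-46 FREE]
Op 2: b = malloc(14) -> b = 14; heap: [0-13 ALLOC][14-27 ALLOC][28-46 FREE]
Op 3: c = malloc(7) -> c = 28; heap: [0-13 ALLOC][14-27 ALLOC][28-34 ALLOC][35-46 FREE]
Op 4: free(a) -> (freed a); heap: [0-13 FREE][14-27 ALLOC][28-34 ALLOC][35-46 FREE]
Free blocks: [14 12] total_free=26 largest=14 -> 100*(26-14)/26 = 1200/26 ≈ 46.154 -> rounds to 46

Answer: 46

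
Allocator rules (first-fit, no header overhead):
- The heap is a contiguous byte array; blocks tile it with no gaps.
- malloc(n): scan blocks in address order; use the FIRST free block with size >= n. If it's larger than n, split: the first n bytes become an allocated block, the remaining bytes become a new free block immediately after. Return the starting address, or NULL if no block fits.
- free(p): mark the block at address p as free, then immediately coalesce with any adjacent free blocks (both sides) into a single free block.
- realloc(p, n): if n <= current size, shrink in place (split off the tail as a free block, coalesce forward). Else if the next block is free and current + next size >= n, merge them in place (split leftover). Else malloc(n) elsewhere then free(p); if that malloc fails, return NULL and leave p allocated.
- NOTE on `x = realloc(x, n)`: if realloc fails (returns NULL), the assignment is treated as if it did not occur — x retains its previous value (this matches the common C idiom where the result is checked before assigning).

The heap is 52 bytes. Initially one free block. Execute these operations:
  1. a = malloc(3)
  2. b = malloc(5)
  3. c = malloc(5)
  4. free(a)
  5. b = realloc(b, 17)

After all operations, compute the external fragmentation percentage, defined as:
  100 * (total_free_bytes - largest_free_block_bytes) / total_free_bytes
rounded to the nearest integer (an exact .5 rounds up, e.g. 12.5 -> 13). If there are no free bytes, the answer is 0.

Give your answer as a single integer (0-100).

Answer: 27

Derivation:
Op 1: a = malloc(3) -> a = 0; heap: [0-2 ALLOC][3-51 FREE]
Op 2: b = malloc(5) -> b = 3; heap: [0-2 ALLOC][3-7 ALLOC][8-51 FREE]
Op 3: c = malloc(5) -> c = 8; heap: [0-2 ALLOC][3-7 ALLOC][8-12 ALLOC][13-51 FREE]
Op 4: free(a) -> (freed a); heap: [0-2 FREE][3-7 ALLOC][8-12 ALLOC][13-51 FREE]
Op 5: b = realloc(b, 17) -> b = 13; heap: [0-7 FREE][8-12 ALLOC][13-29 ALLOC][30-51 FREE]
Free blocks: [8 22] total_free=30 largest=22 -> 100*(30-22)/30 = 800/30 ≈ 26.667 -> rounds to 27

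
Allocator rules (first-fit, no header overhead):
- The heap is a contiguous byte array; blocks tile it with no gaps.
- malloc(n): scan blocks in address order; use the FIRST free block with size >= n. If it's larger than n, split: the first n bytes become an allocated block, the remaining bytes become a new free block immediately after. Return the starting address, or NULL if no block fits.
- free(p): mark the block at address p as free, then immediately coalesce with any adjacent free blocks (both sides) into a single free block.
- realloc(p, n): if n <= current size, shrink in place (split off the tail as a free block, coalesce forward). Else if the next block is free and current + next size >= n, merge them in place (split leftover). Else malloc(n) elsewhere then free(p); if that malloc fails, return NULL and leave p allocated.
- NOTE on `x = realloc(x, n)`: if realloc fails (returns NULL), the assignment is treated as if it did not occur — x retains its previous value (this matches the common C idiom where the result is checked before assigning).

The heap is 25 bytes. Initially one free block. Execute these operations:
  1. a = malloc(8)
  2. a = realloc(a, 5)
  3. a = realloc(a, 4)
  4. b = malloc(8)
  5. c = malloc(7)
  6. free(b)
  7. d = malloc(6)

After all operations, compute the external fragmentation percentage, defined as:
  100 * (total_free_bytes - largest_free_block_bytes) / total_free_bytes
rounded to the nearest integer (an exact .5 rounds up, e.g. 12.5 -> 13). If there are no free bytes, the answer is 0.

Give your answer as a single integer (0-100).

Op 1: a = malloc(8) -> a = 0; heap: [0-7 ALLOC][8-24 FREE]
Op 2: a = realloc(a, 5) -> a = 0; heap: [0-4 ALLOC][5-24 FREE]
Op 3: a = realloc(a, 4) -> a = 0; heap: [0-3 ALLOC][4-24 FREE]
Op 4: b = malloc(8) -> b = 4; heap: [0-3 ALLOC][4-11 ALLOC][12-24 FREE]
Op 5: c = malloc(7) -> c = 12; heap: [0-3 ALLOC][4-11 ALLOC][12-18 ALLOC][19-24 FREE]
Op 6: free(b) -> (freed b); heap: [0-3 ALLOC][4-11 FREE][12-18 ALLOC][19-24 FREE]
Op 7: d = malloc(6) -> d = 4; heap: [0-3 ALLOC][4-9 ALLOC][10-11 FREE][12-18 ALLOC][19-24 FREE]
Free blocks: [2 6] total_free=8 largest=6 -> 100*(8-6)/8 = 200/8 = 25

Answer: 25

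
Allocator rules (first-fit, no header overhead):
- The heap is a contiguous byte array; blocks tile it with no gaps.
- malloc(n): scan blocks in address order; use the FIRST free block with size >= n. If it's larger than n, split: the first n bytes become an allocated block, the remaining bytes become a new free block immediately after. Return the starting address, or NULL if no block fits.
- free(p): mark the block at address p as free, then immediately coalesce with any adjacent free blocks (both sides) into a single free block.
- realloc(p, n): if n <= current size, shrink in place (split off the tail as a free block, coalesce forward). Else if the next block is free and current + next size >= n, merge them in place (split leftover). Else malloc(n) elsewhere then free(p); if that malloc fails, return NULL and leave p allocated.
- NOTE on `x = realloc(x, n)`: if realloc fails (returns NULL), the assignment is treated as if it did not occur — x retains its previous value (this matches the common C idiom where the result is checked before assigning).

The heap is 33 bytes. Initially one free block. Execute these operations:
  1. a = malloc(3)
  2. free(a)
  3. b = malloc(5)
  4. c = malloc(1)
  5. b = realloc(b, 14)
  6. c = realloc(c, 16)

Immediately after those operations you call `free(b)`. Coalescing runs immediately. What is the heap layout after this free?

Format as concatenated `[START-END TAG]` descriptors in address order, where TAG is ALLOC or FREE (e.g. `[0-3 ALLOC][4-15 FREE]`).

Op 1: a = malloc(3) -> a = 0; heap: [0-2 ALLOC][3-32 FREE]
Op 2: free(a) -> (freed a); heap: [0-32 FREE]
Op 3: b = malloc(5) -> b = 0; heap: [0-4 ALLOC][5-32 FREE]
Op 4: c = malloc(1) -> c = 5; heap: [0-4 ALLOC][5-5 ALLOC][6-32 FREE]
Op 5: b = realloc(b, 14) -> b = 6; heap: [0-4 FREE][5-5 ALLOC][6-19 ALLOC][20-32 FREE]
Op 6: c = realloc(c, 16) -> NULL (c unchanged); heap: [0-4 FREE][5-5 ALLOC][6-19 ALLOC][20-32 FREE]
free(b): b = 6 -> block [6-19 ALLOC]; mark free, coalesce with adjacent free neighbors -> [0-4 FREE][5-5 ALLOC][6-32 FREE]

Answer: [0-4 FREE][5-5 ALLOC][6-32 FREE]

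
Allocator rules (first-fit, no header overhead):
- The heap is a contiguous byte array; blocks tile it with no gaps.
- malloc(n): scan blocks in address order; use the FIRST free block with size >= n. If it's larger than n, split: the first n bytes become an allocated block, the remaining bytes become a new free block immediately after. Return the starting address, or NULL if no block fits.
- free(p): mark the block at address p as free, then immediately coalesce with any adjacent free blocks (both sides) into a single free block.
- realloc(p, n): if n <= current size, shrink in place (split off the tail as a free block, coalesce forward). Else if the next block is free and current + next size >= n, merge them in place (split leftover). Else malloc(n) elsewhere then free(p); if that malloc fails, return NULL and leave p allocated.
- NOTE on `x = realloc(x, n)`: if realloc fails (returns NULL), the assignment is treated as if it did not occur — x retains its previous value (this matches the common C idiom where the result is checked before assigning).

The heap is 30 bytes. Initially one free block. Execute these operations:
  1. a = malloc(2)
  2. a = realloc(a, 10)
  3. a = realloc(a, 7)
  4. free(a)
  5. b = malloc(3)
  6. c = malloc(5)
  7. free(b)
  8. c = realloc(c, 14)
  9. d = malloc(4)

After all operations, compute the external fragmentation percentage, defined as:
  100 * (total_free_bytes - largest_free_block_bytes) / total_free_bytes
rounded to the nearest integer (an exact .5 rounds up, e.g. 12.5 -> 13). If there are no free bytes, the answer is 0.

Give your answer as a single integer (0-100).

Op 1: a = malloc(2) -> a = 0; heap: [0-1 ALLOC][2-29 FREE]
Op 2: a = realloc(a, 10) -> a = 0; heap: [0-9 ALLOC][10-29 FREE]
Op 3: a = realloc(a, 7) -> a = 0; heap: [0-6 ALLOC][7-29 FREE]
Op 4: free(a) -> (freed a); heap: [0-29 FREE]
Op 5: b = malloc(3) -> b = 0; heap: [0-2 ALLOC][3-29 FREE]
Op 6: c = malloc(5) -> c = 3; heap: [0-2 ALLOC][3-7 ALLOC][8-29 FREE]
Op 7: free(b) -> (freed b); heap: [0-2 FREE][3-7 ALLOC][8-29 FREE]
Op 8: c = realloc(c, 14) -> c = 3; heap: [0-2 FREE][3-16 ALLOC][17-29 FREE]
Op 9: d = malloc(4) -> d = 17; heap: [0-2 FREE][3-16 ALLOC][17-20 ALLOC][21-29 FREE]
Free blocks: [3 9] total_free=12 largest=9 -> 100*(12-9)/12 = 300/12 = 25

Answer: 25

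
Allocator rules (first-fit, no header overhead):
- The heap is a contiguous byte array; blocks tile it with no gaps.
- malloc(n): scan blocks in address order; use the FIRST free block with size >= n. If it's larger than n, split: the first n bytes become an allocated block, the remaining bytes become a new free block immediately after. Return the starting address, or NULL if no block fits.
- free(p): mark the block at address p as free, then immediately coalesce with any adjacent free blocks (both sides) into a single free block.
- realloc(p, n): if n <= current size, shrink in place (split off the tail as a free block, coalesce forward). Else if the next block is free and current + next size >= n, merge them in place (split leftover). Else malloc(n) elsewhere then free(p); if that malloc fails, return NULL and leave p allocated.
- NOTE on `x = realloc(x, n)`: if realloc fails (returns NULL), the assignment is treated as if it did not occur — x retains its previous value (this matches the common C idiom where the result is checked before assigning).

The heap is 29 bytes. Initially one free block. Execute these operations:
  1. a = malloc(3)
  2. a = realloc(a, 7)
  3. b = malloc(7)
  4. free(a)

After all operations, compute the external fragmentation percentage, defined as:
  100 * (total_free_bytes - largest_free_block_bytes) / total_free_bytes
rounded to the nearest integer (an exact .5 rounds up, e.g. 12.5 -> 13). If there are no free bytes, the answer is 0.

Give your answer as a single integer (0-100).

Answer: 32

Derivation:
Op 1: a = malloc(3) -> a = 0; heap: [0-2 ALLOC][3-28 FREE]
Op 2: a = realloc(a, 7) -> a = 0; heap: [0-6 ALLOC][7-28 FREE]
Op 3: b = malloc(7) -> b = 7; heap: [0-6 ALLOC][7-13 ALLOC][14-28 FREE]
Op 4: free(a) -> (freed a); heap: [0-6 FREE][7-13 ALLOC][14-28 FREE]
Free blocks: [7 15] total_free=22 largest=15 -> 100*(22-15)/22 = 700/22 ≈ 31.818 -> rounds to 32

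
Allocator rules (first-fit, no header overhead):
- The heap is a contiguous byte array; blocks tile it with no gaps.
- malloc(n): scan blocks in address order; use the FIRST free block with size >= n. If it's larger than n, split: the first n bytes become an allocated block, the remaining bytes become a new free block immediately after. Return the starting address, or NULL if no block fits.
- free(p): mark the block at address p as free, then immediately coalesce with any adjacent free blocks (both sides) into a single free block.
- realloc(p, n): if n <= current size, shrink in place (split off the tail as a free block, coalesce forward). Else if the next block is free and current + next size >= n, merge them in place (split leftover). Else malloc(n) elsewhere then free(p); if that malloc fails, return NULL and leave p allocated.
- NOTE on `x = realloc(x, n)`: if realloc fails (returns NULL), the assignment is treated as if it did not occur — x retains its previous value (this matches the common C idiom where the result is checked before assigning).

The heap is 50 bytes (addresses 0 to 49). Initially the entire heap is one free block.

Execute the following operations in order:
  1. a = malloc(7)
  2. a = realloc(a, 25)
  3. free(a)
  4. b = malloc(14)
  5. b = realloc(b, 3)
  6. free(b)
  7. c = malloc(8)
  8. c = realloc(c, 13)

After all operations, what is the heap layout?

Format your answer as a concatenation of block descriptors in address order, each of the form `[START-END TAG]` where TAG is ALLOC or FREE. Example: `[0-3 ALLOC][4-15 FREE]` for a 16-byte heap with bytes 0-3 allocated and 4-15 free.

Op 1: a = malloc(7) -> a = 0; heap: [0-6 ALLOC][7-49 FREE]
Op 2: a = realloc(a, 25) -> a = 0; heap: [0-24 ALLOC][25-49 FREE]
Op 3: free(a) -> (freed a); heap: [0-49 FREE]
Op 4: b = malloc(14) -> b = 0; heap: [0-13 ALLOC][14-49 FREE]
Op 5: b = realloc(b, 3) -> b = 0; heap: [0-2 ALLOC][3-49 FREE]
Op 6: free(b) -> (freed b); heap: [0-49 FREE]
Op 7: c = malloc(8) -> c = 0; heap: [0-7 ALLOC][8-49 FREE]
Op 8: c = realloc(c, 13) -> c = 0; heap: [0-12 ALLOC][13-49 FREE]

Answer: [0-12 ALLOC][13-49 FREE]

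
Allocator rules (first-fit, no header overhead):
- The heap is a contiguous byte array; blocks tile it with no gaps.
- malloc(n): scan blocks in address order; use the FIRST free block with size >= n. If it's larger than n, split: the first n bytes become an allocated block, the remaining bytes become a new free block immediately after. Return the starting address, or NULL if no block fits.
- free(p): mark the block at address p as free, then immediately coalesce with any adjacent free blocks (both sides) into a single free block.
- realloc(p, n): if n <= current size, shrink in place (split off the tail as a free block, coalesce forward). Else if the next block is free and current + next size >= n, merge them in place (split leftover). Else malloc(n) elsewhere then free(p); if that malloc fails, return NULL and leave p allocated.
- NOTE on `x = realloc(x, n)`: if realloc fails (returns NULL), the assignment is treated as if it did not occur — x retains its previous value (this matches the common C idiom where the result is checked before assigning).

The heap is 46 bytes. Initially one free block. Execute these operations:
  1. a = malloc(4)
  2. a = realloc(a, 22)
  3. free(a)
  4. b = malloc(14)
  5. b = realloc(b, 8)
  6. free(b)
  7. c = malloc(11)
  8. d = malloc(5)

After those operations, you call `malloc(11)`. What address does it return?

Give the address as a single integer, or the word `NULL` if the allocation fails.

Answer: 16

Derivation:
Op 1: a = malloc(4) -> a = 0; heap: [0-3 ALLOC][4-45 FREE]
Op 2: a = realloc(a, 22) -> a = 0; heap: [0-21 ALLOC][22-45 FREE]
Op 3: free(a) -> (freed a); heap: [0-45 FREE]
Op 4: b = malloc(14) -> b = 0; heap: [0-13 ALLOC][14-45 FREE]
Op 5: b = realloc(b, 8) -> b = 0; heap: [0-7 ALLOC][8-45 FREE]
Op 6: free(b) -> (freed b); heap: [0-45 FREE]
Op 7: c = malloc(11) -> c = 0; heap: [0-10 ALLOC][11-45 FREE]
Op 8: d = malloc(5) -> d = 11; heap: [0-10 ALLOC][11-15 ALLOC][16-45 FREE]
malloc(11): first-fit scan over [0-10 ALLOC][11-15 ALLOC][16-45 FREE] -> 16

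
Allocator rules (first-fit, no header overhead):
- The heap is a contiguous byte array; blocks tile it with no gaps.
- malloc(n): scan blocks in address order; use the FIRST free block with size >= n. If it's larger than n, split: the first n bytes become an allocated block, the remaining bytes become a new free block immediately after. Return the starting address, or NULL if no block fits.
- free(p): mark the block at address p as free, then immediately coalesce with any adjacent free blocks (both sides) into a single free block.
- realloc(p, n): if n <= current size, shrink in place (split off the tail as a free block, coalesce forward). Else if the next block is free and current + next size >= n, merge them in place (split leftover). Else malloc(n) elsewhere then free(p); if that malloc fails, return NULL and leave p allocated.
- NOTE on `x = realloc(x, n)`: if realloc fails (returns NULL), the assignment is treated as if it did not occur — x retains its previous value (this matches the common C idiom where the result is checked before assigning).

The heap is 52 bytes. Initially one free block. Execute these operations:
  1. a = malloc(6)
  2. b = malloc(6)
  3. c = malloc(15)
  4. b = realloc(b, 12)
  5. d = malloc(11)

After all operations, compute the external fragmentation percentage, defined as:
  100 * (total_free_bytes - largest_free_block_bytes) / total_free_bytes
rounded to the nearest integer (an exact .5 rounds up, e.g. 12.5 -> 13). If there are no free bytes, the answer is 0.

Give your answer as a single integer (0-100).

Answer: 25

Derivation:
Op 1: a = malloc(6) -> a = 0; heap: [0-5 ALLOC][6-51 FREE]
Op 2: b = malloc(6) -> b = 6; heap: [0-5 ALLOC][6-11 ALLOC][12-51 FREE]
Op 3: c = malloc(15) -> c = 12; heap: [0-5 ALLOC][6-11 ALLOC][12-26 ALLOC][27-51 FREE]
Op 4: b = realloc(b, 12) -> b = 27; heap: [0-5 ALLOC][6-11 FREE][12-26 ALLOC][27-38 ALLOC][39-51 FREE]
Op 5: d = malloc(11) -> d = 39; heap: [0-5 ALLOC][6-11 FREE][12-26 ALLOC][27-38 ALLOC][39-49 ALLOC][50-51 FREE]
Free blocks: [6 2] total_free=8 largest=6 -> 100*(8-6)/8 = 200/8 = 25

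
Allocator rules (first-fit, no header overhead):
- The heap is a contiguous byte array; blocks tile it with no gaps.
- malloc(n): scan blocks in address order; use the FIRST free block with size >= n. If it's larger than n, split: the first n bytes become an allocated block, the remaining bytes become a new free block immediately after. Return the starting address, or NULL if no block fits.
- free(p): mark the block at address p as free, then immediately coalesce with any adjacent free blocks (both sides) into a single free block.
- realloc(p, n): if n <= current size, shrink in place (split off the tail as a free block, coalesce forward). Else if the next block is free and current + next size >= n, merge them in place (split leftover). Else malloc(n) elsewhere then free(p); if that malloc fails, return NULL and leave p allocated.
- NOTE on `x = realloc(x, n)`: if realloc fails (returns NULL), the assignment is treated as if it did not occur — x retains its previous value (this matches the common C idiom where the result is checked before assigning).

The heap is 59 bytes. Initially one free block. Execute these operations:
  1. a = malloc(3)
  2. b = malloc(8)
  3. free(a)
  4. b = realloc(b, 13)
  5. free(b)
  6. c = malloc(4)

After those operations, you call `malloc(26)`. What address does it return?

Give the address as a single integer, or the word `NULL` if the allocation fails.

Answer: 4

Derivation:
Op 1: a = malloc(3) -> a = 0; heap: [0-2 ALLOC][3-58 FREE]
Op 2: b = malloc(8) -> b = 3; heap: [0-2 ALLOC][3-10 ALLOC][11-58 FREE]
Op 3: free(a) -> (freed a); heap: [0-2 FREE][3-10 ALLOC][11-58 FREE]
Op 4: b = realloc(b, 13) -> b = 3; heap: [0-2 FREE][3-15 ALLOC][16-58 FREE]
Op 5: free(b) -> (freed b); heap: [0-58 FREE]
Op 6: c = malloc(4) -> c = 0; heap: [0-3 ALLOC][4-58 FREE]
malloc(26): first-fit scan over [0-3 ALLOC][4-58 FREE] -> 4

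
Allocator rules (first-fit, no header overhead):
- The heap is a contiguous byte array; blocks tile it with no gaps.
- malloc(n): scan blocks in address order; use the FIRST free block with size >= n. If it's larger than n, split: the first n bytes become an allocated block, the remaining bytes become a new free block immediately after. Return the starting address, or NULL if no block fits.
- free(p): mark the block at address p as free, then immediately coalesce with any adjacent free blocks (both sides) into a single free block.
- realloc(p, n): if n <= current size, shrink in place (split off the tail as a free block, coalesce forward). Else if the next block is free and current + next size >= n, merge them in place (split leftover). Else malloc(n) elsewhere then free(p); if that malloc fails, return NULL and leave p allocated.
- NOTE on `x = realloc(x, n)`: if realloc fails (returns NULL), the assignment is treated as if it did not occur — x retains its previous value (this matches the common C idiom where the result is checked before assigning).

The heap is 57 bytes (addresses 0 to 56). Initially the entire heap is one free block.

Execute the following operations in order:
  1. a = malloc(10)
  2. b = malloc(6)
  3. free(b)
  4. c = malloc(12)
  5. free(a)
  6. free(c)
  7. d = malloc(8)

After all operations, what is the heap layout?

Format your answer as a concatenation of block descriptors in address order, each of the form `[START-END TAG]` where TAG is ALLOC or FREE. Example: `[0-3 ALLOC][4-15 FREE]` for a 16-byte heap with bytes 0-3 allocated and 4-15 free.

Answer: [0-7 ALLOC][8-56 FREE]

Derivation:
Op 1: a = malloc(10) -> a = 0; heap: [0-9 ALLOC][10-56 FREE]
Op 2: b = malloc(6) -> b = 10; heap: [0-9 ALLOC][10-15 ALLOC][16-56 FREE]
Op 3: free(b) -> (freed b); heap: [0-9 ALLOC][10-56 FREE]
Op 4: c = malloc(12) -> c = 10; heap: [0-9 ALLOC][10-21 ALLOC][22-56 FREE]
Op 5: free(a) -> (freed a); heap: [0-9 FREE][10-21 ALLOC][22-56 FREE]
Op 6: free(c) -> (freed c); heap: [0-56 FREE]
Op 7: d = malloc(8) -> d = 0; heap: [0-7 ALLOC][8-56 FREE]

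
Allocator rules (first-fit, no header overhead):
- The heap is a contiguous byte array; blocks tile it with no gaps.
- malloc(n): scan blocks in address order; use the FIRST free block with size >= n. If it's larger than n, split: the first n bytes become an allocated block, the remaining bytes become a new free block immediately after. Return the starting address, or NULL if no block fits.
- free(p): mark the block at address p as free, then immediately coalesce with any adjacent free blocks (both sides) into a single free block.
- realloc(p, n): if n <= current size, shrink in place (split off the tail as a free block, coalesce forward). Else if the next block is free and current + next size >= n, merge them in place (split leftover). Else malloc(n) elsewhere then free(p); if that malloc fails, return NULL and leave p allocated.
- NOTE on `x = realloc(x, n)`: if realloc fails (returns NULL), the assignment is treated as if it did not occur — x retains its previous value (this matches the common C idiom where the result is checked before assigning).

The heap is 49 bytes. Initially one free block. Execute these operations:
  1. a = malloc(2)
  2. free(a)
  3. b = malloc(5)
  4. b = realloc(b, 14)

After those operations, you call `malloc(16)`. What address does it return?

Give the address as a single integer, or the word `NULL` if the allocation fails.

Answer: 14

Derivation:
Op 1: a = malloc(2) -> a = 0; heap: [0-1 ALLOC][2-48 FREE]
Op 2: free(a) -> (freed a); heap: [0-48 FREE]
Op 3: b = malloc(5) -> b = 0; heap: [0-4 ALLOC][5-48 FREE]
Op 4: b = realloc(b, 14) -> b = 0; heap: [0-13 ALLOC][14-48 FREE]
malloc(16): first-fit scan over [0-13 ALLOC][14-48 FREE] -> 14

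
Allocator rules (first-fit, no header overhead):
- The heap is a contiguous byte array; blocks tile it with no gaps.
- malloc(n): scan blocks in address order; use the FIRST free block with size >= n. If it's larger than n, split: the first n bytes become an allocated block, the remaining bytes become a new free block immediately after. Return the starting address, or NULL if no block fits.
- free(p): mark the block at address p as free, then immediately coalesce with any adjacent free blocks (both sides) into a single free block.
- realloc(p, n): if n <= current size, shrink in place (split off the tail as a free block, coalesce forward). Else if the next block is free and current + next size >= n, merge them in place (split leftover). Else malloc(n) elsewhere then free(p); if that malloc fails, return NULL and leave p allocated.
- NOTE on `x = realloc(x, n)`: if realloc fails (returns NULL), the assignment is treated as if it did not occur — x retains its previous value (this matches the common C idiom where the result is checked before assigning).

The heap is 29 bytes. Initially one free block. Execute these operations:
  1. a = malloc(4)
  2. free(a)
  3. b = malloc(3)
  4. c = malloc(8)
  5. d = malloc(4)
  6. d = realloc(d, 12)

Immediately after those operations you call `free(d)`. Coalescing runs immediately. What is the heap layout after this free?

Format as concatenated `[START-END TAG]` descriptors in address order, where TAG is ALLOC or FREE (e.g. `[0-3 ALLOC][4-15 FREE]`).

Op 1: a = malloc(4) -> a = 0; heap: [0-3 ALLOC][4-28 FREE]
Op 2: free(a) -> (freed a); heap: [0-28 FREE]
Op 3: b = malloc(3) -> b = 0; heap: [0-2 ALLOC][3-28 FREE]
Op 4: c = malloc(8) -> c = 3; heap: [0-2 ALLOC][3-10 ALLOC][11-28 FREE]
Op 5: d = malloc(4) -> d = 11; heap: [0-2 ALLOC][3-10 ALLOC][11-14 ALLOC][15-28 FREE]
Op 6: d = realloc(d, 12) -> d = 11; heap: [0-2 ALLOC][3-10 ALLOC][11-22 ALLOC][23-28 FREE]
free(d): d = 11 -> block [11-22 ALLOC]; mark free, coalesce with adjacent free neighbors -> [0-2 ALLOC][3-10 ALLOC][11-28 FREE]

Answer: [0-2 ALLOC][3-10 ALLOC][11-28 FREE]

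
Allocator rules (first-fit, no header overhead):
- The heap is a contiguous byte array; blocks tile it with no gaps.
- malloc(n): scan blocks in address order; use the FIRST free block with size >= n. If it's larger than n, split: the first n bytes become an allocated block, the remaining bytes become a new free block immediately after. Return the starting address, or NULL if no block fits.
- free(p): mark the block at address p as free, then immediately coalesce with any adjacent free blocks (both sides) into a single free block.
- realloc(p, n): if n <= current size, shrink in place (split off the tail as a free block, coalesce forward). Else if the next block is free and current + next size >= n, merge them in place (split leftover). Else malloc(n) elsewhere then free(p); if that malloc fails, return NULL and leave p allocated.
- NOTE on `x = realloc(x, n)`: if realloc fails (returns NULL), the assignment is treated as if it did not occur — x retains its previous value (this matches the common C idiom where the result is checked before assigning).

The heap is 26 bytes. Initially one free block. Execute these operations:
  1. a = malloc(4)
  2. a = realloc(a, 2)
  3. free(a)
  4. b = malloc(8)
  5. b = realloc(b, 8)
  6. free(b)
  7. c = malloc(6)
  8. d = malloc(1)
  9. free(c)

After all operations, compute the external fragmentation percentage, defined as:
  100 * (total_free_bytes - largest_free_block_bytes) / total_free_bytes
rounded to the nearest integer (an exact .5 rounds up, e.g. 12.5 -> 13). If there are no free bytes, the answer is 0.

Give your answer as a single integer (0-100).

Op 1: a = malloc(4) -> a = 0; heap: [0-3 ALLOC][4-25 FREE]
Op 2: a = realloc(a, 2) -> a = 0; heap: [0-1 ALLOC][2-25 FREE]
Op 3: free(a) -> (freed a); heap: [0-25 FREE]
Op 4: b = malloc(8) -> b = 0; heap: [0-7 ALLOC][8-25 FREE]
Op 5: b = realloc(b, 8) -> b = 0; heap: [0-7 ALLOC][8-25 FREE]
Op 6: free(b) -> (freed b); heap: [0-25 FREE]
Op 7: c = malloc(6) -> c = 0; heap: [0-5 ALLOC][6-25 FREE]
Op 8: d = malloc(1) -> d = 6; heap: [0-5 ALLOC][6-6 ALLOC][7-25 FREE]
Op 9: free(c) -> (freed c); heap: [0-5 FREE][6-6 ALLOC][7-25 FREE]
Free blocks: [6 19] total_free=25 largest=19 -> 100*(25-19)/25 = 600/25 = 24

Answer: 24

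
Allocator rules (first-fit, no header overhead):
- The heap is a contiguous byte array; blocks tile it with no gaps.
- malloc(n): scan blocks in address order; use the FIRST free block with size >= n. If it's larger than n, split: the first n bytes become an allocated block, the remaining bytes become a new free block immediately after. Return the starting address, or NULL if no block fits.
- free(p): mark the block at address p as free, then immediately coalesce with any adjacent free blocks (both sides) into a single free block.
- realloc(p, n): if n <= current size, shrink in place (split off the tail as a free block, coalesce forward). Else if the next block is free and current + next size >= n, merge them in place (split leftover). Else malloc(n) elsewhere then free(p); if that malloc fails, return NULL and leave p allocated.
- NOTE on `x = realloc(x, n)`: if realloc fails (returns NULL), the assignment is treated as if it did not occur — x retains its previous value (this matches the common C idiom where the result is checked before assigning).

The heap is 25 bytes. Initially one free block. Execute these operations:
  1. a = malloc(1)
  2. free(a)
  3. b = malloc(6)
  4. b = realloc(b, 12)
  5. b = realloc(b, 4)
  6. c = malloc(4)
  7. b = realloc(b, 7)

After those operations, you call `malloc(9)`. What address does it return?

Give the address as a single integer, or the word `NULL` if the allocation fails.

Answer: 15

Derivation:
Op 1: a = malloc(1) -> a = 0; heap: [0-0 ALLOC][1-24 FREE]
Op 2: free(a) -> (freed a); heap: [0-24 FREE]
Op 3: b = malloc(6) -> b = 0; heap: [0-5 ALLOC][6-24 FREE]
Op 4: b = realloc(b, 12) -> b = 0; heap: [0-11 ALLOC][12-24 FREE]
Op 5: b = realloc(b, 4) -> b = 0; heap: [0-3 ALLOC][4-24 FREE]
Op 6: c = malloc(4) -> c = 4; heap: [0-3 ALLOC][4-7 ALLOC][8-24 FREE]
Op 7: b = realloc(b, 7) -> b = 8; heap: [0-3 FREE][4-7 ALLOC][8-14 ALLOC][15-24 FREE]
malloc(9): first-fit scan over [0-3 FREE][4-7 ALLOC][8-14 ALLOC][15-24 FREE] -> 15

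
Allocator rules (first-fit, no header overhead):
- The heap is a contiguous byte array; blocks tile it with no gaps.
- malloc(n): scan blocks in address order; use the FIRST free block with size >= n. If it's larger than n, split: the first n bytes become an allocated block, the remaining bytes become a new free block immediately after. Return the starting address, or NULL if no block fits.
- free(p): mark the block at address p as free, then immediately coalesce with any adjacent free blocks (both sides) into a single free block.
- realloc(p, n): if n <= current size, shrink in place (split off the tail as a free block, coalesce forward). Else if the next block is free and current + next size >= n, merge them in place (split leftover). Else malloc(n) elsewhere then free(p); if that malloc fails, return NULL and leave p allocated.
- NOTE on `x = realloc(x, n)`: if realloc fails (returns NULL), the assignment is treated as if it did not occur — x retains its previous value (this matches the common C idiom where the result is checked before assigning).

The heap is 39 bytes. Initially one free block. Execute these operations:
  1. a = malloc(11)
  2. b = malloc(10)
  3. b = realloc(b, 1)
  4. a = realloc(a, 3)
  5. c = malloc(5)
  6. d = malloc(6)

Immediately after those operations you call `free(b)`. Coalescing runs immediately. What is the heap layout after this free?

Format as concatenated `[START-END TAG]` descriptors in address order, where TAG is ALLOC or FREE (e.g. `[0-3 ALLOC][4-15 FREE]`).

Answer: [0-2 ALLOC][3-7 ALLOC][8-11 FREE][12-17 ALLOC][18-38 FREE]

Derivation:
Op 1: a = malloc(11) -> a = 0; heap: [0-10 ALLOC][11-38 FREE]
Op 2: b = malloc(10) -> b = 11; heap: [0-10 ALLOC][11-20 ALLOC][21-38 FREE]
Op 3: b = realloc(b, 1) -> b = 11; heap: [0-10 ALLOC][11-11 ALLOC][12-38 FREE]
Op 4: a = realloc(a, 3) -> a = 0; heap: [0-2 ALLOC][3-10 FREE][11-11 ALLOC][12-38 FREE]
Op 5: c = malloc(5) -> c = 3; heap: [0-2 ALLOC][3-7 ALLOC][8-10 FREE][11-11 ALLOC][12-38 FREE]
Op 6: d = malloc(6) -> d = 12; heap: [0-2 ALLOC][3-7 ALLOC][8-10 FREE][11-11 ALLOC][12-17 ALLOC][18-38 FREE]
free(b): b = 11 -> block [11-11 ALLOC]; mark free, coalesce with adjacent free neighbors -> [0-2 ALLOC][3-7 ALLOC][8-11 FREE][12-17 ALLOC][18-38 FREE]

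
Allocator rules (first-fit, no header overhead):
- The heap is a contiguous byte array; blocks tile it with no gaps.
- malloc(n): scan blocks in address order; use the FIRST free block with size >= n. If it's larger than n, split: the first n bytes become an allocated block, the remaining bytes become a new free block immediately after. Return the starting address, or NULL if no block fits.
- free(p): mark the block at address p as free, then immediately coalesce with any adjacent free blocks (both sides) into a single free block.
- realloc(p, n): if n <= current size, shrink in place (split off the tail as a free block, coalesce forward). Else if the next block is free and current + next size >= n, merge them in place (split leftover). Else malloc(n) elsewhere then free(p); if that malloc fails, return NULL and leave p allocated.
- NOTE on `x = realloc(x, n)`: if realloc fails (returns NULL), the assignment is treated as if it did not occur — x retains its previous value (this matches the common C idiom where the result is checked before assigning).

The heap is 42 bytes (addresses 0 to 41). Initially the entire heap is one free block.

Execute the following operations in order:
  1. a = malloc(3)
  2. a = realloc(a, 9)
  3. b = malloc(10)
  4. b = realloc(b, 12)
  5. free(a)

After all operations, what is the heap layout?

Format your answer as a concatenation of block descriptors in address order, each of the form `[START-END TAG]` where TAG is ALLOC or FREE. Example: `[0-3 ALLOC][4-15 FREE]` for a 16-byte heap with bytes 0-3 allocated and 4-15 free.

Answer: [0-8 FREE][9-20 ALLOC][21-41 FREE]

Derivation:
Op 1: a = malloc(3) -> a = 0; heap: [0-2 ALLOC][3-41 FREE]
Op 2: a = realloc(a, 9) -> a = 0; heap: [0-8 ALLOC][9-41 FREE]
Op 3: b = malloc(10) -> b = 9; heap: [0-8 ALLOC][9-18 ALLOC][19-41 FREE]
Op 4: b = realloc(b, 12) -> b = 9; heap: [0-8 ALLOC][9-20 ALLOC][21-41 FREE]
Op 5: free(a) -> (freed a); heap: [0-8 FREE][9-20 ALLOC][21-41 FREE]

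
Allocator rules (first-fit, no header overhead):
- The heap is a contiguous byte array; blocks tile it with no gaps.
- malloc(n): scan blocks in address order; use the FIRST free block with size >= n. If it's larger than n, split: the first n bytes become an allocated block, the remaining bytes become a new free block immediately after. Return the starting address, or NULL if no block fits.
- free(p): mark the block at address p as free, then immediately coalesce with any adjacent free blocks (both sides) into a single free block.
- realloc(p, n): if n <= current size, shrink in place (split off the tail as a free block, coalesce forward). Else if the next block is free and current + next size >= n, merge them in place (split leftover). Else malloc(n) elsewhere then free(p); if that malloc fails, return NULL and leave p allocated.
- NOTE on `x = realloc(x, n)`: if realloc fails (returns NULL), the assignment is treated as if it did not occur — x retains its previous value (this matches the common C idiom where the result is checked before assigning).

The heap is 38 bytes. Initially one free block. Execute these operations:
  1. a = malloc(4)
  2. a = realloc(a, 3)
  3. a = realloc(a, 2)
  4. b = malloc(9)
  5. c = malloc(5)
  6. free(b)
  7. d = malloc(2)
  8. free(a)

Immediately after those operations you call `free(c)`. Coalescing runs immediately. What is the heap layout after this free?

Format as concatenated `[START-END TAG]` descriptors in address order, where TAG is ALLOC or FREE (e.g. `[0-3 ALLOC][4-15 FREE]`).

Op 1: a = malloc(4) -> a = 0; heap: [0-3 ALLOC][4-37 FREE]
Op 2: a = realloc(a, 3) -> a = 0; heap: [0-2 ALLOC][3-37 FREE]
Op 3: a = realloc(a, 2) -> a = 0; heap: [0-1 ALLOC][2-37 FREE]
Op 4: b = malloc(9) -> b = 2; heap: [0-1 ALLOC][2-10 ALLOC][11-37 FREE]
Op 5: c = malloc(5) -> c = 11; heap: [0-1 ALLOC][2-10 ALLOC][11-15 ALLOC][16-37 FREE]
Op 6: free(b) -> (freed b); heap: [0-1 ALLOC][2-10 FREE][11-15 ALLOC][16-37 FREE]
Op 7: d = malloc(2) -> d = 2; heap: [0-1 ALLOC][2-3 ALLOC][4-10 FREE][11-15 ALLOC][16-37 FREE]
Op 8: free(a) -> (freed a); heap: [0-1 FREE][2-3 ALLOC][4-10 FREE][11-15 ALLOC][16-37 FREE]
free(c): c = 11 -> block [11-15 ALLOC]; mark free, coalesce with adjacent free neighbors -> [0-1 FREE][2-3 ALLOC][4-37 FREE]

Answer: [0-1 FREE][2-3 ALLOC][4-37 FREE]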